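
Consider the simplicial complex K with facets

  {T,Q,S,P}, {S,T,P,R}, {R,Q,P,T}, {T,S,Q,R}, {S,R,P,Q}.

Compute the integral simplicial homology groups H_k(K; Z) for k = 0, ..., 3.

Take the total order P < Q < R < S < T on the vertex set. Then K (dimension 3) consists of the simplices:

  0-simplices (5): P, Q, R, S, T
  1-simplices (10): PQ, PR, PS, PT, QR, QS, QT, RS, RT, ST
  2-simplices (10): PQR, PQS, PQT, PRS, PRT, PST, QRS, QRT, QST, RST
  3-simplices (5): PQRS, PQRT, PQST, PRST, QRST

so the chain groups are C_0 ≅ Z^5, C_1 ≅ Z^10, C_2 ≅ Z^10, C_3 ≅ Z^5.

The boundary map ∂_1: C_1 → C_0 is given by ∂[p,q] = [q] − [p]. For instance
  ∂QR = R − Q.
The 5×10 boundary matrix has rank 4 and Smith normal form diag(1,1,1,1).

∂_2: C_2 → C_1 sends each 2-simplex [p,q,r] to [q,r] − [p,r] + [p,q]. For instance
  ∂PRS = RS − PS + PR,
  ∂QST = ST − QT + QS.
The resulting 10×10 matrix has rank 6, and its Smith normal form has invariant factors (1,1,1,1,1,1).

The boundary map ∂_3: C_3 → C_2 sends each 3-simplex σ to the alternating sum Σ_i (−1)^i (σ with its i-th vertex removed). For instance
  ∂PQST = QST − PST + PQT − PQS,
  ∂QRST = RST − QST + QRT − QRS.
The 10×5 boundary matrix has rank 4 and Smith normal form diag(1,1,1,1).

Computing H_k = (kernel of ∂_k) / (image of ∂_{k+1}):

  H_0: rank C_0 − rank ∂_1 = 5 − 4 = 1, and the invariant factors of ∂_1 are all 1, so H_0 ≅ Z.
  H_1: rank ker ∂_1 − rank ∂_2 = (10 − 4) − 6 = 0, and the invariant factors of ∂_2 are all 1, so H_1 ≅ 0.
  H_2: rank ker ∂_2 − rank ∂_3 = (10 − 6) − 4 = 0, and the invariant factors of ∂_3 are all 1, so H_2 ≅ 0.
  H_3: rank ker ∂_3 − rank ∂_4 = (5 − 4) − 0 = 1, and there is no ∂_4, so H_3 ≅ Z.

(K is a triangulation of the 3-sphere S^3.)

H_0 ≅ Z,  H_1 = 0,  H_2 = 0,  H_3 ≅ Z.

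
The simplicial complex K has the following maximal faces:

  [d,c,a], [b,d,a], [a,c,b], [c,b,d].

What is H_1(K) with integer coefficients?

Order the vertices as a < b < c < d. Listing each simplex with vertices in this order, K has dimension 2 with simplices:

  0-simplices (4): a, b, c, d
  1-simplices (6): ab, ac, ad, bc, bd, cd
  2-simplices (4): abc, abd, acd, bcd

giving chain groups C_0 ≅ Z^4, C_1 ≅ Z^6, C_2 ≅ Z^4.

∂_1: C_1 → C_0 maps an edge to its endpoints' difference, ∂[p,q] = q − p. For instance
  ∂ac = c − a.
The 4×6 boundary matrix has rank 3 and Smith normal form diag(1,1,1).

The boundary map ∂_2: C_2 → C_1 sends each 2-simplex [p,q,r] to [q,r] − [p,r] + [p,q]. For instance
  ∂acd = cd − ad + ac,
  ∂bcd = cd − bd + bc.
As a 6×4 matrix over Z this has rank 3, with invariant factors (1,1,1).

Now H_k = ker ∂_k / im ∂_{k+1}, so:

  H_1: rank ker ∂_1 − rank ∂_2 = (6 − 3) − 3 = 0, and the invariant factors of ∂_2 are all 1, so H_1 = 0.

(K is a triangulation of the 2-sphere S^2.)

H_1 ≅ 0.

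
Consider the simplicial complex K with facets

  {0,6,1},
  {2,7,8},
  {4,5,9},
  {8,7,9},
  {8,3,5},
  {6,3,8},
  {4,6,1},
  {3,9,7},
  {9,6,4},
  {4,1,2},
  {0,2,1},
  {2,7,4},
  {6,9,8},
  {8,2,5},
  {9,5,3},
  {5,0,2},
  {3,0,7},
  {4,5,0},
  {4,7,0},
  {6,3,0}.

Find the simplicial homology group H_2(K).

H_2 ≅ 0.

Take the total order 0 < 1 < 2 < 3 < 4 < 5 < 6 < 7 < 8 < 9 on the vertex set. Then K (dimension 2) consists of the simplices:

  0-simplices (10): [0], [1], [2], [3], [4], [5], [6], [7], [8], [9]
  1-simplices (30): (30 of them)
  2-simplices (20): (20 of them)

Hence C_0 ≅ Z^10, C_1 ≅ Z^30, C_2 ≅ Z^20.

∂_1: C_1 → C_0 maps an edge to its endpoints' difference, ∂[p,q] = q − p.
The 10×30 boundary matrix has rank 9 and Smith normal form diag(1,1,1,1,1,1,1,1,1).

The boundary map ∂_2: C_2 → C_1 sends each 2-simplex [p,q,r] to [q,r] − [p,r] + [p,q]. For instance
  ∂[0,1,2] = [1,2] − [0,2] + [0,1],
  ∂[1,4,6] = [4,6] − [1,6] + [1,4].
As a 30×20 matrix over Z this has rank 20, with invariant factors (1,1,1,1,1,1,1,1,1,1,1,1,1,1,1,1,1,1,1,2).

Now H_k = ker ∂_k / im ∂_{k+1}, so:

  H_2: rank ker ∂_2 − rank ∂_3 = (20 − 20) − 0 = 0, and there is no ∂_3, so H_2 ≅ 0.

(K is a triangulation of the Klein bottle.)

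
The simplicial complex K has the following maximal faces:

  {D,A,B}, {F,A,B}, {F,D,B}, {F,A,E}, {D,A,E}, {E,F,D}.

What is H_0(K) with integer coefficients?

Fix the vertex order A < B < D < E < F and write every simplex with vertices in increasing order. Then dim K = 2 and the simplices of K are:

  0-simplices (5): A, B, D, E, F
  1-simplices (9): AB, AD, AE, AF, BD, BF, DE, DF, EF
  2-simplices (6): ABD, ABF, ADE, AEF, BDF, DEF

Hence C_0 ≅ Z^5, C_1 ≅ Z^9, C_2 ≅ Z^6.

Boundary ∂_1: C_1 → C_0 is given by ∂[p,q] = [q] − [p].
As a 5×9 matrix over Z this has rank 4, with invariant factors (1,1,1,1).

The boundary map ∂_2: C_2 → C_1 sends each 2-simplex [p,q,r] to [q,r] − [p,r] + [p,q]. For instance
  ∂ABD = BD − AD + AB,
  ∂BDF = DF − BF + BD.
The 9×6 boundary matrix has rank 5 and Smith normal form diag(1,1,1,1,1).

Computing H_k = (kernel of ∂_k) / (image of ∂_{k+1}):

  H_0: rank C_0 − rank ∂_1 = 5 − 4 = 1, and the invariant factors of ∂_1 are all 1, so H_0 = Z.

H_0 = Z.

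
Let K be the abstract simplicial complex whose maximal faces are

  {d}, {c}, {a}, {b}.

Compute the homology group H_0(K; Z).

H_0 = Z^4.

Order the vertices as a < b < c < d. Listing each simplex with vertices in this order, K has dimension 0 with simplices:

  0-simplices (4): a, b, c, d

so the chain groups are C_0 ≅ Z^4.

Reading off H_k = ker ∂_k / im ∂_{k+1}:

  H_0: rank C_0 − rank ∂_1 = 4 − 0 = 4, and there is no ∂_1, so H_0 = Z^4.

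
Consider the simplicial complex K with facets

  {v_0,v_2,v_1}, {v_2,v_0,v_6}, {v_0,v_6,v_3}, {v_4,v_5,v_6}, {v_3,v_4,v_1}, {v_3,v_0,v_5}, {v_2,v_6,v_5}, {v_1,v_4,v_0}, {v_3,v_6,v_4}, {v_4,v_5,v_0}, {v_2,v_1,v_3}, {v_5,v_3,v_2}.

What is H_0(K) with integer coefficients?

H_0 = Z.

Order the vertices as v_0 < v_1 < v_2 < v_3 < v_4 < v_5 < v_6. Listing each simplex with vertices in this order, K has dimension 2 with simplices:

  0-simplices (7): [v_0], [v_1], [v_2], [v_3], [v_4], [v_5], [v_6]
  1-simplices (18): (18 of them)
  2-simplices (12): (12 of them)

Hence C_0 ≅ Z^7, C_1 ≅ Z^18, C_2 ≅ Z^12.

Boundary ∂_1: C_1 → C_0 sends each edge [p,q] (with p < q) to q − p.
This gives a 7×18 integer matrix of rank 6; reducing to Smith normal form yields diagonal entries (1,1,1,1,1,1).

∂_2: C_2 → C_1 sends each 2-simplex [p,q,r] to [q,r] − [p,r] + [p,q]. For instance
  ∂[v_4,v_5,v_6] = [v_5,v_6] − [v_4,v_6] + [v_4,v_5],
  ∂[v_0,v_3,v_6] = [v_3,v_6] − [v_0,v_6] + [v_0,v_3].
The resulting 18×12 matrix has rank 12, and its Smith normal form has invariant factors (1,1,1,1,1,1,1,1,1,1,1,2).

Computing H_k = (kernel of ∂_k) / (image of ∂_{k+1}):

  H_0: rank C_0 − rank ∂_1 = 7 − 6 = 1, and the invariant factors of ∂_1 are all 1, so H_0 = Z.

(K is a triangulation of the real projective plane RP^2.)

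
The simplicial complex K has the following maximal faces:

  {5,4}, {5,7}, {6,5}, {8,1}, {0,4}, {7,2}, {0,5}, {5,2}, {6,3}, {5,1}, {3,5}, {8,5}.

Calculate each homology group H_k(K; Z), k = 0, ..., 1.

H_0 = Z,  H_1 = Z^4.

Order the vertices as 0 < 1 < 2 < 3 < 4 < 5 < 6 < 7 < 8. Listing each simplex with vertices in this order, K has dimension 1 with simplices:

  0-simplices (9): [0], [1], [2], [3], [4], [5], [6], [7], [8]
  1-simplices (12): [0,4], [0,5], [1,5], [1,8], [2,5], [2,7], [3,5], [3,6], [4,5], [5,6], [5,7], [5,8]

Hence C_0 ≅ Z^9, C_1 ≅ Z^12.

Boundary ∂_1: C_1 → C_0 is given by ∂[p,q] = [q] − [p]. For instance
  ∂[5,8] = [8] − [5].
The 9×12 boundary matrix has rank 8 and Smith normal form diag(1,1,1,1,1,1,1,1).

Now H_k = ker ∂_k / im ∂_{k+1}, so:

  H_0: rank C_0 − rank ∂_1 = 9 − 8 = 1, and the invariant factors of ∂_1 are all 1, so H_0 ≅ Z.
  H_1: rank ker ∂_1 − rank ∂_2 = (12 − 8) − 0 = 4, and there is no ∂_2, so H_1 ≅ Z^4.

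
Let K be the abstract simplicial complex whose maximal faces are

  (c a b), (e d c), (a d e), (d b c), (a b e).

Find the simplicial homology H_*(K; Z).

H_0 = Z,  H_1 = Z,  H_2 = 0.

Take the total order a < b < c < d < e on the vertex set. Then K (dimension 2) consists of the simplices:

  0-simplices (5): a, b, c, d, e
  1-simplices (10): ab, ac, ad, ae, bc, bd, be, cd, ce, de
  2-simplices (5): abc, abe, ade, bcd, cde

Hence C_0 ≅ Z^5, C_1 ≅ Z^10, C_2 ≅ Z^5.

Boundary ∂_1: C_1 → C_0 sends each edge [p,q] (with p < q) to q − p.
This gives a 5×10 integer matrix of rank 4; reducing to Smith normal form yields diagonal entries (1,1,1,1).

Boundary ∂_2: C_2 → C_1 acts by ∂[p,q,r] = [q,r] − [p,r] + [p,q]. For instance
  ∂abc = bc − ac + ab,
  ∂cde = de − ce + cd.
As a 10×5 matrix over Z this has rank 5, with invariant factors (1,1,1,1,1).

Reading off H_k = ker ∂_k / im ∂_{k+1}:

  H_0: rank C_0 − rank ∂_1 = 5 − 4 = 1, and the invariant factors of ∂_1 are all 1, so H_0 = Z.
  H_1: rank ker ∂_1 − rank ∂_2 = (10 − 4) − 5 = 1, and the invariant factors of ∂_2 are all 1, so H_1 = Z.
  H_2: rank ker ∂_2 − rank ∂_3 = (5 − 5) − 0 = 0, and there is no ∂_3, so H_2 = 0.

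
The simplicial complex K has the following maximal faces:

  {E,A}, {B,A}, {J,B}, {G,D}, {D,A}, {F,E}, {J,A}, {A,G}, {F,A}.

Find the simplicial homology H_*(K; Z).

H_0 = Z,  H_1 = Z^3.

Order the vertices as A < B < D < E < F < G < J. Listing each simplex with vertices in this order, K has dimension 1 with simplices:

  0-simplices (7): A, B, D, E, F, G, J
  1-simplices (9): AB, AD, AE, AF, AG, AJ, BJ, DG, EF

Hence C_0 ≅ Z^7, C_1 ≅ Z^9.

∂_1: C_1 → C_0 is given by ∂[p,q] = [q] − [p]. For instance
  ∂AB = B − A.
This gives a 7×9 integer matrix of rank 6; reducing to Smith normal form yields diagonal entries (1,1,1,1,1,1).

Reading off H_k = ker ∂_k / im ∂_{k+1}:

  H_0: rank C_0 − rank ∂_1 = 7 − 6 = 1, and the invariant factors of ∂_1 are all 1, so H_0 = Z.
  H_1: rank ker ∂_1 − rank ∂_2 = (9 − 6) − 0 = 3, and there is no ∂_2, so H_1 = Z^3.

As a check, the Euler characteristic is 7 − 9 = -2, which agrees with 1 − 3 = -2.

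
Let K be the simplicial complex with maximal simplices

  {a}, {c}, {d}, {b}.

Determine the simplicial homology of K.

H_0 ≅ Z^4.

Fix the vertex order a < b < c < d and write every simplex with vertices in increasing order. Then dim K = 0 and the simplices of K are:

  0-simplices (4): a, b, c, d

so the chain groups are C_0 ≅ Z^4.

Computing H_k = (kernel of ∂_k) / (image of ∂_{k+1}):

  H_0: rank C_0 − rank ∂_1 = 4 − 0 = 4, and there is no ∂_1, so H_0 ≅ Z^4.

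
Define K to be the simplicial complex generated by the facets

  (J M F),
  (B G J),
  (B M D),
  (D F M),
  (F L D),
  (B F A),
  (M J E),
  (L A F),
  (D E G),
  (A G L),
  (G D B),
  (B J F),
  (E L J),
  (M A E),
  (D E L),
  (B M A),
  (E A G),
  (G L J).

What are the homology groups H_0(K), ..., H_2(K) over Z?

We work with the vertex ordering A < B < D < E < F < G < J < L < M. The simplices of K, each written with vertices in increasing order, are:

  0-simplices (9): A, B, D, E, F, G, J, L, M
  1-simplices (27): AB, AE, AF, AG, AL, AM, BD, BF, BG, BJ, BM, DE, DF, DG, DL, DM, EG, EJ, EL, EM, FJ, FL, FM, GJ, GL, JL, JM
  2-simplices (18): ABF, ABM, AEG, AEM, AFL, AGL, BDG, BDM, BFJ, BGJ, DEG, DEL, DFL, DFM, EJL, EJM, FJM, GJL

Hence C_0 ≅ Z^9, C_1 ≅ Z^27, C_2 ≅ Z^18.

Boundary ∂_1: C_1 → C_0 sends each edge [p,q] (with p < q) to q − p.
This gives a 9×27 integer matrix of rank 8; reducing to Smith normal form yields diagonal entries (1,1,1,1,1,1,1,1).

Boundary ∂_2: C_2 → C_1 maps a triangle to the signed sum of its edges. For instance
  ∂ABM = BM − AM + AB,
  ∂BDM = DM − BM + BD.
The 27×18 boundary matrix has rank 18 and Smith normal form diag(1,1,1,1,1,1,1,1,1,1,1,1,1,1,1,1,1,2).

Computing H_k = (kernel of ∂_k) / (image of ∂_{k+1}):

  H_0: rank C_0 − rank ∂_1 = 9 − 8 = 1, and the invariant factors of ∂_1 are all 1, so H_0 ≅ Z.
  H_1: rank ker ∂_1 − rank ∂_2 = (27 − 8) − 18 = 1, and ∂_2 has invariant factor 2 > 1, so H_1 ≅ Z ⊕ Z/2Z.
  H_2: rank ker ∂_2 − rank ∂_3 = (18 − 18) − 0 = 0, and there is no ∂_3, so H_2 ≅ 0.

H_0 = Z,  H_1 = Z ⊕ Z/2Z,  H_2 = 0.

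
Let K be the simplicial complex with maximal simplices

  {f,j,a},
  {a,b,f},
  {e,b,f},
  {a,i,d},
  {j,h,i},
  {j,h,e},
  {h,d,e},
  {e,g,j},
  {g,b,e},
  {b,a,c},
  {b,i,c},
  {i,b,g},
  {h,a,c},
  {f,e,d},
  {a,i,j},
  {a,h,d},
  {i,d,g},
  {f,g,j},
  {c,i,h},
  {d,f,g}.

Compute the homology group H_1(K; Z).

H_1 = Z ⊕ Z/2Z.

K has 10 vertices, 30 edges, 20 triangles.
rank ∂_1 = 9, rank ∂_2 = 20 ⇒ b_1 = 30 − 9 − 20 = 1; ∂_2 has invariant factor(s) [2] giving torsion. So H_1 ≅ Z ⊕ Z/2Z.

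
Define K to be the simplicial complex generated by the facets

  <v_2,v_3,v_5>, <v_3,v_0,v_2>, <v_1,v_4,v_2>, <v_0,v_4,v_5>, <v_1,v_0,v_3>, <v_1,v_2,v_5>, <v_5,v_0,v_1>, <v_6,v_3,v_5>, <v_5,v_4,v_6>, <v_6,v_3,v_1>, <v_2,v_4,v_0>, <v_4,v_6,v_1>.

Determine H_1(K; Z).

H_1 ≅ Z/2Z.

Order the vertices as v_0 < v_1 < v_2 < v_3 < v_4 < v_5 < v_6. Listing each simplex with vertices in this order, K has dimension 2 with simplices:

  0-simplices (7): [v_0], [v_1], [v_2], [v_3], [v_4], [v_5], [v_6]
  1-simplices (18): (18 of them)
  2-simplices (12): (12 of them)

so the chain groups are C_0 ≅ Z^7, C_1 ≅ Z^18, C_2 ≅ Z^12.

Boundary ∂_1: C_1 → C_0 maps an edge to its endpoints' difference, ∂[p,q] = q − p.
As a 7×18 matrix over Z this has rank 6, with invariant factors (1,1,1,1,1,1).

The boundary map ∂_2: C_2 → C_1 maps a triangle to the signed sum of its edges. For instance
  ∂[v_1,v_2,v_5] = [v_2,v_5] − [v_1,v_5] + [v_1,v_2],
  ∂[v_0,v_2,v_4] = [v_2,v_4] − [v_0,v_4] + [v_0,v_2].
As a 18×12 matrix over Z this has rank 12, with invariant factors (1,1,1,1,1,1,1,1,1,1,1,2).

Reading off H_k = ker ∂_k / im ∂_{k+1}:

  H_1: rank ker ∂_1 − rank ∂_2 = (18 − 6) − 12 = 0, and ∂_2 has invariant factor 2 > 1, so H_1 = Z/2Z.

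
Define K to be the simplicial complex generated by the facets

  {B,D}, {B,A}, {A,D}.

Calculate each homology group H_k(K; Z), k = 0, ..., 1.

We work with the vertex ordering A < B < D. The simplices of K, each written with vertices in increasing order, are:

  0-simplices (3): A, B, D
  1-simplices (3): AB, AD, BD

giving chain groups C_0 ≅ Z^3, C_1 ≅ Z^3.

∂_1: C_1 → C_0 sends each edge [p,q] (with p < q) to q − p. For instance
  ∂AB = B − A.
The resulting 3×3 matrix has rank 2, and its Smith normal form has invariant factors (1,1).

Reading off H_k = ker ∂_k / im ∂_{k+1}:

  H_0: rank C_0 − rank ∂_1 = 3 − 2 = 1, and the invariant factors of ∂_1 are all 1, so H_0 = Z.
  H_1: rank ker ∂_1 − rank ∂_2 = (3 − 2) − 0 = 1, and there is no ∂_2, so H_1 = Z.

As a check, the Euler characteristic is 3 − 3 = 0, which agrees with 1 − 1 = 0.
(K is a triangulation of the circle S^1.)

H_0 = Z,  H_1 = Z.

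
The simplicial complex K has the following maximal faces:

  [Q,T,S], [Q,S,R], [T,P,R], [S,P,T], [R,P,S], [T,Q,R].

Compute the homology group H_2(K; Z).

K has 5 vertices, 9 edges, 6 triangles.
rank ∂_2 = 5, rank ∂_3 = 0 ⇒ b_2 = 6 − 5 − 0 = 1. So H_2 ≅ Z.

H_2 ≅ Z.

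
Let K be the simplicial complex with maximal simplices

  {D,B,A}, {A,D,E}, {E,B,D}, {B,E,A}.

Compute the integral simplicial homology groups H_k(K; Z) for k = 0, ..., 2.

H_0 ≅ Z,  H_1 = 0,  H_2 ≅ Z.

Fix the vertex order A < B < D < E and write every simplex with vertices in increasing order. Then dim K = 2 and the simplices of K are:

  0-simplices (4): A, B, D, E
  1-simplices (6): AB, AD, AE, BD, BE, DE
  2-simplices (4): ABD, ABE, ADE, BDE

giving chain groups C_0 ≅ Z^4, C_1 ≅ Z^6, C_2 ≅ Z^4.

Boundary ∂_1: C_1 → C_0 maps an edge to its endpoints' difference, ∂[p,q] = q − p.
As a 4×6 matrix over Z this has rank 3, with invariant factors (1,1,1).

∂_2: C_2 → C_1 sends each 2-simplex [p,q,r] to [q,r] − [p,r] + [p,q]. For instance
  ∂ABD = BD − AD + AB,
  ∂ABE = BE − AE + AB.
As a 6×4 matrix over Z this has rank 3, with invariant factors (1,1,1).

From H_k ≅ ker(∂_k) / im(∂_{k+1}) we obtain:

  H_0: rank C_0 − rank ∂_1 = 4 − 3 = 1, and the invariant factors of ∂_1 are all 1, so H_0 = Z.
  H_1: rank ker ∂_1 − rank ∂_2 = (6 − 3) − 3 = 0, and the invariant factors of ∂_2 are all 1, so H_1 = 0.
  H_2: rank ker ∂_2 − rank ∂_3 = (4 − 3) − 0 = 1, and there is no ∂_3, so H_2 = Z.

As a check, the Euler characteristic is 4 − 6 + 4 = 2, which agrees with 1 − 0 + 1 = 2.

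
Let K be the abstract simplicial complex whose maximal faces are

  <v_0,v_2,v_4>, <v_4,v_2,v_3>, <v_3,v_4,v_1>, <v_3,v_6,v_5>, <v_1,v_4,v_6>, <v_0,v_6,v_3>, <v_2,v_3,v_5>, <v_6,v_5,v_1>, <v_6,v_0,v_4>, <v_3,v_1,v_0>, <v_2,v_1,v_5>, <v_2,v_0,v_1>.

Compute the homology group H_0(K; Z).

H_0 ≅ Z.

We work with the vertex ordering v_0 < v_1 < v_2 < v_3 < v_4 < v_5 < v_6. The simplices of K, each written with vertices in increasing order, are:

  0-simplices (7): [v_0], [v_1], [v_2], [v_3], [v_4], [v_5], [v_6]
  1-simplices (18): (18 of them)
  2-simplices (12): (12 of them)

giving chain groups C_0 ≅ Z^7, C_1 ≅ Z^18, C_2 ≅ Z^12.

∂_1: C_1 → C_0 maps an edge to its endpoints' difference, ∂[p,q] = q − p. For instance
  ∂[v_1,v_3] = [v_3] − [v_1].
The 7×18 boundary matrix has rank 6 and Smith normal form diag(1,1,1,1,1,1).

∂_2: C_2 → C_1 sends each 2-simplex [p,q,r] to [q,r] − [p,r] + [p,q]. For instance
  ∂[v_1,v_3,v_4] = [v_3,v_4] − [v_1,v_4] + [v_1,v_3],
  ∂[v_3,v_5,v_6] = [v_5,v_6] − [v_3,v_6] + [v_3,v_5].
The 18×12 boundary matrix has rank 12 and Smith normal form diag(1,1,1,1,1,1,1,1,1,1,1,2).

Now H_k = ker ∂_k / im ∂_{k+1}, so:

  H_0: rank C_0 − rank ∂_1 = 7 − 6 = 1, and the invariant factors of ∂_1 are all 1, so H_0 ≅ Z.

(K is a triangulation of the real projective plane RP^2.)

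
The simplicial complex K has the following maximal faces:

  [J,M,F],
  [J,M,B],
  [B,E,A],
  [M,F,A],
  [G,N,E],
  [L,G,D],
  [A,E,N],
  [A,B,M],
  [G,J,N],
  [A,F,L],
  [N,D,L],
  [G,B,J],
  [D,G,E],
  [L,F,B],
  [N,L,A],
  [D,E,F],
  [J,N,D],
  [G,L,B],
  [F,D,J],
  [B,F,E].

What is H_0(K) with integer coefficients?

We work with the vertex ordering A < B < D < E < F < G < J < L < M < N. The simplices of K, each written with vertices in increasing order, are:

  0-simplices (10): A, B, D, E, F, G, J, L, M, N
  1-simplices (30): AB, AE, AF, AL, AM, AN, BE, BF, BG, BJ, BL, BM, DE, DF, DG, DJ, DL, DN, EF, EG, EN, FJ, FL, FM, GJ, GL, GN, JM, JN, LN
  2-simplices (20): ABE, ABM, AEN, AFL, AFM, ALN, BEF, BFL, BGJ, BGL, BJM, DEF, DEG, DFJ, DGL, DJN, DLN, EGN, FJM, GJN

Hence C_0 ≅ Z^10, C_1 ≅ Z^30, C_2 ≅ Z^20.

The boundary map ∂_1: C_1 → C_0 sends each edge [p,q] (with p < q) to q − p.
This gives a 10×30 integer matrix of rank 9; reducing to Smith normal form yields diagonal entries (1,1,1,1,1,1,1,1,1).

Boundary ∂_2: C_2 → C_1 maps a triangle to the signed sum of its edges. For instance
  ∂ABM = BM − AM + AB,
  ∂DJN = JN − DN + DJ.
This gives a 30×20 integer matrix of rank 20; reducing to Smith normal form yields diagonal entries (1,1,1,1,1,1,1,1,1,1,1,1,1,1,1,1,1,1,1,2).

Now H_k = ker ∂_k / im ∂_{k+1}, so:

  H_0: rank C_0 − rank ∂_1 = 10 − 9 = 1, and the invariant factors of ∂_1 are all 1, so H_0 ≅ Z.

H_0 ≅ Z.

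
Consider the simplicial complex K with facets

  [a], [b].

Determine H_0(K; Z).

H_0 = Z^2.

Take the total order a < b on the vertex set. Then K (dimension 0) consists of the simplices:

  0-simplices (2): a, b

Hence C_0 ≅ Z^2.

From H_k ≅ ker(∂_k) / im(∂_{k+1}) we obtain:

  H_0: rank C_0 − rank ∂_1 = 2 − 0 = 2, and there is no ∂_1, so H_0 = Z^2.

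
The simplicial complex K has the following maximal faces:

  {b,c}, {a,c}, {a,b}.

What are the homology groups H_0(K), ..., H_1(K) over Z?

Take the total order a < b < c on the vertex set. Then K (dimension 1) consists of the simplices:

  0-simplices (3): a, b, c
  1-simplices (3): ab, ac, bc

so the chain groups are C_0 ≅ Z^3, C_1 ≅ Z^3.

∂_1: C_1 → C_0 maps an edge to its endpoints' difference, ∂[p,q] = q − p. For instance
  ∂ac = c − a.
As a 3×3 matrix over Z this has rank 2, with invariant factors (1,1).

From H_k ≅ ker(∂_k) / im(∂_{k+1}) we obtain:

  H_0: rank C_0 − rank ∂_1 = 3 − 2 = 1, and the invariant factors of ∂_1 are all 1, so H_0 = Z.
  H_1: rank ker ∂_1 − rank ∂_2 = (3 − 2) − 0 = 1, and there is no ∂_2, so H_1 = Z.

As a check, the Euler characteristic is 3 − 3 = 0, which agrees with 1 − 1 = 0.

H_0 = Z,  H_1 = Z.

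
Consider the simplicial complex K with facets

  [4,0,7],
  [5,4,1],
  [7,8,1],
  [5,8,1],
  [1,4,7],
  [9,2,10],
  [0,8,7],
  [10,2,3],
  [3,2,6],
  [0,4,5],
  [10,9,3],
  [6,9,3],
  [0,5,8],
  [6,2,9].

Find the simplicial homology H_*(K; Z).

We work with the vertex ordering 0 < 1 < 2 < 3 < 4 < 5 < 6 < 7 < 8 < 9 < 10. The simplices of K, each written with vertices in increasing order, are:

  0-simplices (11): [0], [1], [2], [3], [4], [5], [6], [7], [8], [9], [10]
  1-simplices (21): [0,4], [0,5], [0,7], [0,8], [1,4], [1,5], [1,7], [1,8], [2,3], [2,6], [2,9], [2,10], [3,6], [3,9], [3,10], [4,5], [4,7], [5,8], [6,9], [7,8], [9,10]
  2-simplices (14): [0,4,5], [0,4,7], [0,5,8], [0,7,8], [1,4,5], [1,4,7], [1,5,8], [1,7,8], [2,3,6], [2,3,10], [2,6,9], [2,9,10], [3,6,9], [3,9,10]

giving chain groups C_0 ≅ Z^11, C_1 ≅ Z^21, C_2 ≅ Z^14.

Boundary ∂_1: C_1 → C_0 is given by ∂[p,q] = [q] − [p]. For instance
  ∂[0,5] = [5] − [0].
This gives a 11×21 integer matrix of rank 9; reducing to Smith normal form yields diagonal entries (1,1,1,1,1,1,1,1,1).

The boundary map ∂_2: C_2 → C_1 acts by ∂[p,q,r] = [q,r] − [p,r] + [p,q]. For instance
  ∂[1,4,7] = [4,7] − [1,7] + [1,4],
  ∂[2,3,6] = [3,6] − [2,6] + [2,3].
This gives a 21×14 integer matrix of rank 12; reducing to Smith normal form yields diagonal entries (1,1,1,1,1,1,1,1,1,1,1,1).

Computing H_k = (kernel of ∂_k) / (image of ∂_{k+1}):

  H_0: rank C_0 − rank ∂_1 = 11 − 9 = 2, and the invariant factors of ∂_1 are all 1, so H_0 = Z^2.
  H_1: rank ker ∂_1 − rank ∂_2 = (21 − 9) − 12 = 0, and the invariant factors of ∂_2 are all 1, so H_1 = 0.
  H_2: rank ker ∂_2 − rank ∂_3 = (14 − 12) − 0 = 2, and there is no ∂_3, so H_2 = Z^2.

As a check, the Euler characteristic is 11 − 21 + 14 = 4, which agrees with 2 − 0 + 2 = 4.

H_0 ≅ Z^2,  H_1 = 0,  H_2 ≅ Z^2.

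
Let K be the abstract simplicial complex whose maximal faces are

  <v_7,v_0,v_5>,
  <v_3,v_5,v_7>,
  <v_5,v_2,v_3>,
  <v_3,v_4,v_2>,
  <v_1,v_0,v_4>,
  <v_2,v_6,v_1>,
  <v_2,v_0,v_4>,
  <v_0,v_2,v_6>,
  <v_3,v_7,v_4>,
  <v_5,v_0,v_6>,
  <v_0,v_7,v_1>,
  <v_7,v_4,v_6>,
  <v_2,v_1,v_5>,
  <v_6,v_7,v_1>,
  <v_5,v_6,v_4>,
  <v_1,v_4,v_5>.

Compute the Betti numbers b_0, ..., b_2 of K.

Take the total order v_0 < v_1 < v_2 < v_3 < v_4 < v_5 < v_6 < v_7 on the vertex set. Then K (dimension 2) consists of the simplices:

  0-simplices (8): [v_0], [v_1], [v_2], [v_3], [v_4], [v_5], [v_6], [v_7]
  1-simplices (24): (24 of them)
  2-simplices (16): (16 of them)

so the chain groups are C_0 ≅ Z^8, C_1 ≅ Z^24, C_2 ≅ Z^16.

Boundary ∂_1: C_1 → C_0 sends each edge [p,q] (with p < q) to q − p.
As a 8×24 matrix over Z this has rank 7, with invariant factors (1,1,1,1,1,1,1).

Boundary ∂_2: C_2 → C_1 sends each 2-simplex [p,q,r] to [q,r] − [p,r] + [p,q]. For instance
  ∂[v_2,v_3,v_4] = [v_3,v_4] − [v_2,v_4] + [v_2,v_3],
  ∂[v_0,v_2,v_6] = [v_2,v_6] − [v_0,v_6] + [v_0,v_2].
This gives a 24×16 integer matrix of rank 15; reducing to Smith normal form yields diagonal entries (1,1,1,1,1,1,1,1,1,1,1,1,1,1,1).

From H_k ≅ ker(∂_k) / im(∂_{k+1}) we obtain:

  H_0: rank C_0 − rank ∂_1 = 8 − 7 = 1, and the invariant factors of ∂_1 are all 1, so H_0 = Z.
  H_1: rank ker ∂_1 − rank ∂_2 = (24 − 7) − 15 = 2, and the invariant factors of ∂_2 are all 1, so H_1 = Z^2.
  H_2: rank ker ∂_2 − rank ∂_3 = (16 − 15) − 0 = 1, and there is no ∂_3, so H_2 = Z.

Hence the Betti numbers are b_0 = 1, b_1 = 2, b_2 = 1.

b_0 = 1, b_1 = 2, b_2 = 1.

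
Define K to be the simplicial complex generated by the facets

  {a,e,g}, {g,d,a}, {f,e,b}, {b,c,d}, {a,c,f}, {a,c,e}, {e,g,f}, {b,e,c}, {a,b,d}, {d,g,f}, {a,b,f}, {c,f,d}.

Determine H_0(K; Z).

We work with the vertex ordering a < b < c < d < e < f < g. The simplices of K, each written with vertices in increasing order, are:

  0-simplices (7): a, b, c, d, e, f, g
  1-simplices (18): ab, ac, ad, ae, af, ag, bc, bd, be, bf, cd, ce, cf, df, dg, ef, eg, fg
  2-simplices (12): abd, abf, ace, acf, adg, aeg, bcd, bce, bef, cdf, dfg, efg

giving chain groups C_0 ≅ Z^7, C_1 ≅ Z^18, C_2 ≅ Z^12.

The boundary map ∂_1: C_1 → C_0 is given by ∂[p,q] = [q] − [p]. For instance
  ∂df = f − d.
As a 7×18 matrix over Z this has rank 6, with invariant factors (1,1,1,1,1,1).

Boundary ∂_2: C_2 → C_1 acts by ∂[p,q,r] = [q,r] − [p,r] + [p,q]. For instance
  ∂cdf = df − cf + cd,
  ∂dfg = fg − dg + df.
This gives a 18×12 integer matrix of rank 12; reducing to Smith normal form yields diagonal entries (1,1,1,1,1,1,1,1,1,1,1,2).

Now H_k = ker ∂_k / im ∂_{k+1}, so:

  H_0: rank C_0 − rank ∂_1 = 7 − 6 = 1, and the invariant factors of ∂_1 are all 1, so H_0 ≅ Z.

H_0 ≅ Z.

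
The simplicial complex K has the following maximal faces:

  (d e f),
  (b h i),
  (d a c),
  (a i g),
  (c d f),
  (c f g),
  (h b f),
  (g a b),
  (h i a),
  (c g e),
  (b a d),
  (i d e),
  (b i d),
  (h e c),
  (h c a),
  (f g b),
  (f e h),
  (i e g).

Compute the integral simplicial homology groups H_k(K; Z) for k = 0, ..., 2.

We work with the vertex ordering a < b < c < d < e < f < g < h < i. The simplices of K, each written with vertices in increasing order, are:

  0-simplices (9): a, b, c, d, e, f, g, h, i
  1-simplices (27): ab, ac, ad, ag, ah, ai, bd, bf, bg, bh, bi, cd, ce, cf, cg, ch, de, df, di, ef, eg, eh, ei, fg, fh, gi, hi
  2-simplices (18): abd, abg, acd, ach, agi, ahi, bdi, bfg, bfh, bhi, cdf, ceg, ceh, cfg, def, dei, efh, egi

so the chain groups are C_0 ≅ Z^9, C_1 ≅ Z^27, C_2 ≅ Z^18.

∂_1: C_1 → C_0 sends each edge [p,q] (with p < q) to q − p.
This gives a 9×27 integer matrix of rank 8; reducing to Smith normal form yields diagonal entries (1,1,1,1,1,1,1,1).

Boundary ∂_2: C_2 → C_1 sends each 2-simplex [p,q,r] to [q,r] − [p,r] + [p,q]. For instance
  ∂cfg = fg − cg + cf,
  ∂ceh = eh − ch + ce.
As a 27×18 matrix over Z this has rank 18, with invariant factors (1,1,1,1,1,1,1,1,1,1,1,1,1,1,1,1,1,2).

Now H_k = ker ∂_k / im ∂_{k+1}, so:

  H_0: rank C_0 − rank ∂_1 = 9 − 8 = 1, and the invariant factors of ∂_1 are all 1, so H_0 ≅ Z.
  H_1: rank ker ∂_1 − rank ∂_2 = (27 − 8) − 18 = 1, and ∂_2 has invariant factor 2 > 1, so H_1 ≅ Z ⊕ Z/2Z.
  H_2: rank ker ∂_2 − rank ∂_3 = (18 − 18) − 0 = 0, and there is no ∂_3, so H_2 ≅ 0.

As a check, the Euler characteristic is 9 − 27 + 18 = 0, which agrees with 1 − 1 + 0 = 0.
(K is a triangulation of the Klein bottle.)

H_0 ≅ Z,  H_1 ≅ Z ⊕ Z/2Z,  H_2 = 0.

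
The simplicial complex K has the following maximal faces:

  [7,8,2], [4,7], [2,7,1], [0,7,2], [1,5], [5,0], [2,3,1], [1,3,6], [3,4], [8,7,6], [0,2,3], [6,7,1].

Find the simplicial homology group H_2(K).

We work with the vertex ordering 0 < 1 < 2 < 3 < 4 < 5 < 6 < 7 < 8. The simplices of K, each written with vertices in increasing order, are:

  0-simplices (9): [0], [1], [2], [3], [4], [5], [6], [7], [8]
  1-simplices (18): [0,2], [0,3], [0,5], [0,7], [1,2], [1,3], [1,5], [1,6], [1,7], [2,3], [2,7], [2,8], [3,4], [3,6], [4,7], [6,7], [6,8], [7,8]
  2-simplices (8): [0,2,3], [0,2,7], [1,2,3], [1,2,7], [1,3,6], [1,6,7], [2,7,8], [6,7,8]

giving chain groups C_0 ≅ Z^9, C_1 ≅ Z^18, C_2 ≅ Z^8.

Boundary ∂_1: C_1 → C_0 maps an edge to its endpoints' difference, ∂[p,q] = q − p.
The 9×18 boundary matrix has rank 8 and Smith normal form diag(1,1,1,1,1,1,1,1).

∂_2: C_2 → C_1 acts by ∂[p,q,r] = [q,r] − [p,r] + [p,q]. For instance
  ∂[1,2,7] = [2,7] − [1,7] + [1,2],
  ∂[1,6,7] = [6,7] − [1,7] + [1,6].
As a 18×8 matrix over Z this has rank 8, with invariant factors (1,1,1,1,1,1,1,1).

Computing H_k = (kernel of ∂_k) / (image of ∂_{k+1}):

  H_2: rank ker ∂_2 − rank ∂_3 = (8 − 8) − 0 = 0, and there is no ∂_3, so H_2 = 0.

H_2 ≅ 0.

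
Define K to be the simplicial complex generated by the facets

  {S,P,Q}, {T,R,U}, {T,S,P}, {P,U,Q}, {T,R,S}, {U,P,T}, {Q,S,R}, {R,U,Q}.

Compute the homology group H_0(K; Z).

Fix the vertex order P < Q < R < S < T < U and write every simplex with vertices in increasing order. Then dim K = 2 and the simplices of K are:

  0-simplices (6): P, Q, R, S, T, U
  1-simplices (12): PQ, PS, PT, PU, QR, QS, QU, RS, RT, RU, ST, TU
  2-simplices (8): PQS, PQU, PST, PTU, QRS, QRU, RST, RTU

Hence C_0 ≅ Z^6, C_1 ≅ Z^12, C_2 ≅ Z^8.

∂_1: C_1 → C_0 sends each edge [p,q] (with p < q) to q − p. For instance
  ∂PQ = Q − P.
As a 6×12 matrix over Z this has rank 5, with invariant factors (1,1,1,1,1).

Boundary ∂_2: C_2 → C_1 sends each 2-simplex [p,q,r] to [q,r] − [p,r] + [p,q]. For instance
  ∂PTU = TU − PU + PT,
  ∂PQU = QU − PU + PQ.
The 12×8 boundary matrix has rank 7 and Smith normal form diag(1,1,1,1,1,1,1).

From H_k ≅ ker(∂_k) / im(∂_{k+1}) we obtain:

  H_0: rank C_0 − rank ∂_1 = 6 − 5 = 1, and the invariant factors of ∂_1 are all 1, so H_0 = Z.

(K is a triangulation of the 2-sphere S^2.)

H_0 ≅ Z.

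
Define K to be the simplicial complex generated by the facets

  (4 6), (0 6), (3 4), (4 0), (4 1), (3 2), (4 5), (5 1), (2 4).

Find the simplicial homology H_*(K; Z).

H_0 = Z,  H_1 = Z^3.

Take the total order 0 < 1 < 2 < 3 < 4 < 5 < 6 on the vertex set. Then K (dimension 1) consists of the simplices:

  0-simplices (7): [0], [1], [2], [3], [4], [5], [6]
  1-simplices (9): [0,4], [0,6], [1,4], [1,5], [2,3], [2,4], [3,4], [4,5], [4,6]

so the chain groups are C_0 ≅ Z^7, C_1 ≅ Z^9.

Boundary ∂_1: C_1 → C_0 maps an edge to its endpoints' difference, ∂[p,q] = q − p. For instance
  ∂[1,5] = [5] − [1].
The 7×9 boundary matrix has rank 6 and Smith normal form diag(1,1,1,1,1,1).

Now H_k = ker ∂_k / im ∂_{k+1}, so:

  H_0: rank C_0 − rank ∂_1 = 7 − 6 = 1, and the invariant factors of ∂_1 are all 1, so H_0 ≅ Z.
  H_1: rank ker ∂_1 − rank ∂_2 = (9 − 6) − 0 = 3, and there is no ∂_2, so H_1 ≅ Z^3.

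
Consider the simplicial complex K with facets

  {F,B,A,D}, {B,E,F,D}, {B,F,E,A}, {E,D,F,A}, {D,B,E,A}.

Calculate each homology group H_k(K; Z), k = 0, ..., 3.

Order the vertices as A < B < D < E < F. Listing each simplex with vertices in this order, K has dimension 3 with simplices:

  0-simplices (5): A, B, D, E, F
  1-simplices (10): AB, AD, AE, AF, BD, BE, BF, DE, DF, EF
  2-simplices (10): ABD, ABE, ABF, ADE, ADF, AEF, BDE, BDF, BEF, DEF
  3-simplices (5): ABDE, ABDF, ABEF, ADEF, BDEF

giving chain groups C_0 ≅ Z^5, C_1 ≅ Z^10, C_2 ≅ Z^10, C_3 ≅ Z^5.

Boundary ∂_1: C_1 → C_0 maps an edge to its endpoints' difference, ∂[p,q] = q − p. For instance
  ∂BE = E − B.
This gives a 5×10 integer matrix of rank 4; reducing to Smith normal form yields diagonal entries (1,1,1,1).

The boundary map ∂_2: C_2 → C_1 acts by ∂[p,q,r] = [q,r] − [p,r] + [p,q]. For instance
  ∂ABE = BE − AE + AB,
  ∂ADE = DE − AE + AD.
This gives a 10×10 integer matrix of rank 6; reducing to Smith normal form yields diagonal entries (1,1,1,1,1,1).

Boundary ∂_3: C_3 → C_2 sends each 3-simplex σ to the alternating sum Σ_i (−1)^i (σ with its i-th vertex removed). For instance
  ∂ABDE = BDE − ADE + ABE − ABD,
  ∂ADEF = DEF − AEF + ADF − ADE.
The resulting 10×5 matrix has rank 4, and its Smith normal form has invariant factors (1,1,1,1).

Computing H_k = (kernel of ∂_k) / (image of ∂_{k+1}):

  H_0: rank C_0 − rank ∂_1 = 5 − 4 = 1, and the invariant factors of ∂_1 are all 1, so H_0 = Z.
  H_1: rank ker ∂_1 − rank ∂_2 = (10 − 4) − 6 = 0, and the invariant factors of ∂_2 are all 1, so H_1 = 0.
  H_2: rank ker ∂_2 − rank ∂_3 = (10 − 6) − 4 = 0, and the invariant factors of ∂_3 are all 1, so H_2 = 0.
  H_3: rank ker ∂_3 − rank ∂_4 = (5 − 4) − 0 = 1, and there is no ∂_4, so H_3 = Z.

(K is a triangulation of the 3-sphere S^3.)

H_0 ≅ Z,  H_1 = 0,  H_2 = 0,  H_3 ≅ Z.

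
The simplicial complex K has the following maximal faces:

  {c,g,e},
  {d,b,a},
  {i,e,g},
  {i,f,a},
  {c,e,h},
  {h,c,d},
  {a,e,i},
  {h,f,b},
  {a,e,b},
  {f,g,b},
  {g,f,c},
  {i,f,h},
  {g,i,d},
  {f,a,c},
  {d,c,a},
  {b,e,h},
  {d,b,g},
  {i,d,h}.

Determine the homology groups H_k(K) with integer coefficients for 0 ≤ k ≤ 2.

H_0 = Z,  H_1 = Z^2,  H_2 = Z.

Take the total order a < b < c < d < e < f < g < h < i on the vertex set. Then K (dimension 2) consists of the simplices:

  0-simplices (9): a, b, c, d, e, f, g, h, i
  1-simplices (27): ab, ac, ad, ae, af, ai, bd, be, bf, bg, bh, cd, ce, cf, cg, ch, dg, dh, di, eg, eh, ei, fg, fh, fi, gi, hi
  2-simplices (18): abd, abe, acd, acf, aei, afi, bdg, beh, bfg, bfh, cdh, ceg, ceh, cfg, dgi, dhi, egi, fhi

so the chain groups are C_0 ≅ Z^9, C_1 ≅ Z^27, C_2 ≅ Z^18.

Boundary ∂_1: C_1 → C_0 sends each edge [p,q] (with p < q) to q − p. For instance
  ∂hi = i − h.
As a 9×27 matrix over Z this has rank 8, with invariant factors (1,1,1,1,1,1,1,1).

The boundary map ∂_2: C_2 → C_1 sends each 2-simplex [p,q,r] to [q,r] − [p,r] + [p,q]. For instance
  ∂dgi = gi − di + dg,
  ∂bdg = dg − bg + bd.
The resulting 27×18 matrix has rank 17, and its Smith normal form has invariant factors (1,1,1,1,1,1,1,1,1,1,1,1,1,1,1,1,1).

Reading off H_k = ker ∂_k / im ∂_{k+1}:

  H_0: rank C_0 − rank ∂_1 = 9 − 8 = 1, and the invariant factors of ∂_1 are all 1, so H_0 ≅ Z.
  H_1: rank ker ∂_1 − rank ∂_2 = (27 − 8) − 17 = 2, and the invariant factors of ∂_2 are all 1, so H_1 ≅ Z^2.
  H_2: rank ker ∂_2 − rank ∂_3 = (18 − 17) − 0 = 1, and there is no ∂_3, so H_2 ≅ Z.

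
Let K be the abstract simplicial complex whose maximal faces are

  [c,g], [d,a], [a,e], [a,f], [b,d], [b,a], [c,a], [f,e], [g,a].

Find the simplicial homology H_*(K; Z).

Order the vertices as a < b < c < d < e < f < g. Listing each simplex with vertices in this order, K has dimension 1 with simplices:

  0-simplices (7): a, b, c, d, e, f, g
  1-simplices (9): ab, ac, ad, ae, af, ag, bd, cg, ef

giving chain groups C_0 ≅ Z^7, C_1 ≅ Z^9.

Boundary ∂_1: C_1 → C_0 maps an edge to its endpoints' difference, ∂[p,q] = q − p. For instance
  ∂ae = e − a.
The 7×9 boundary matrix has rank 6 and Smith normal form diag(1,1,1,1,1,1).

From H_k ≅ ker(∂_k) / im(∂_{k+1}) we obtain:

  H_0: rank C_0 − rank ∂_1 = 7 − 6 = 1, and the invariant factors of ∂_1 are all 1, so H_0 = Z.
  H_1: rank ker ∂_1 − rank ∂_2 = (9 − 6) − 0 = 3, and there is no ∂_2, so H_1 = Z^3.

(K is a triangulation of a wedge of 3 circles.)

H_0 = Z,  H_1 = Z^3.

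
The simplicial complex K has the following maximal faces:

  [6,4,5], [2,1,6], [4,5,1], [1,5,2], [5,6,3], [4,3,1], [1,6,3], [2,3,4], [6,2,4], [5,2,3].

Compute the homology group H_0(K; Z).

H_0 = Z.

Order the vertices as 1 < 2 < 3 < 4 < 5 < 6. Listing each simplex with vertices in this order, K has dimension 2 with simplices:

  0-simplices (6): [1], [2], [3], [4], [5], [6]
  1-simplices (15): [1,2], [1,3], [1,4], [1,5], [1,6], [2,3], [2,4], [2,5], [2,6], [3,4], [3,5], [3,6], [4,5], [4,6], [5,6]
  2-simplices (10): [1,2,5], [1,2,6], [1,3,4], [1,3,6], [1,4,5], [2,3,4], [2,3,5], [2,4,6], [3,5,6], [4,5,6]

so the chain groups are C_0 ≅ Z^6, C_1 ≅ Z^15, C_2 ≅ Z^10.

The boundary map ∂_1: C_1 → C_0 is given by ∂[p,q] = [q] − [p].
The 6×15 boundary matrix has rank 5 and Smith normal form diag(1,1,1,1,1).

∂_2: C_2 → C_1 sends each 2-simplex [p,q,r] to [q,r] − [p,r] + [p,q]. For instance
  ∂[4,5,6] = [5,6] − [4,6] + [4,5],
  ∂[2,3,5] = [3,5] − [2,5] + [2,3].
The 15×10 boundary matrix has rank 10 and Smith normal form diag(1,1,1,1,1,1,1,1,1,2).

Now H_k = ker ∂_k / im ∂_{k+1}, so:

  H_0: rank C_0 − rank ∂_1 = 6 − 5 = 1, and the invariant factors of ∂_1 are all 1, so H_0 ≅ Z.

(K is a triangulation of the real projective plane RP^2.)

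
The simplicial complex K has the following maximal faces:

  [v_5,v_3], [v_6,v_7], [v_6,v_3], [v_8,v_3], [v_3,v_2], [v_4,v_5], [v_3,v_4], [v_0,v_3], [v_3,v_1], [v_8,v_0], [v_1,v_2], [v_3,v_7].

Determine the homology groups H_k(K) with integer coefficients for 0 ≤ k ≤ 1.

Take the total order v_0 < v_1 < v_2 < v_3 < v_4 < v_5 < v_6 < v_7 < v_8 on the vertex set. Then K (dimension 1) consists of the simplices:

  0-simplices (9): [v_0], [v_1], [v_2], [v_3], [v_4], [v_5], [v_6], [v_7], [v_8]
  1-simplices (12): [v_0,v_3], [v_0,v_8], [v_1,v_2], [v_1,v_3], [v_2,v_3], [v_3,v_4], [v_3,v_5], [v_3,v_6], [v_3,v_7], [v_3,v_8], [v_4,v_5], [v_6,v_7]

so the chain groups are C_0 ≅ Z^9, C_1 ≅ Z^12.

The boundary map ∂_1: C_1 → C_0 maps an edge to its endpoints' difference, ∂[p,q] = q − p.
As a 9×12 matrix over Z this has rank 8, with invariant factors (1,1,1,1,1,1,1,1).

Computing H_k = (kernel of ∂_k) / (image of ∂_{k+1}):

  H_0: rank C_0 − rank ∂_1 = 9 − 8 = 1, and the invariant factors of ∂_1 are all 1, so H_0 ≅ Z.
  H_1: rank ker ∂_1 − rank ∂_2 = (12 − 8) − 0 = 4, and there is no ∂_2, so H_1 ≅ Z^4.

As a check, the Euler characteristic is 9 − 12 = -3, which agrees with 1 − 4 = -3.

H_0 ≅ Z,  H_1 ≅ Z^4.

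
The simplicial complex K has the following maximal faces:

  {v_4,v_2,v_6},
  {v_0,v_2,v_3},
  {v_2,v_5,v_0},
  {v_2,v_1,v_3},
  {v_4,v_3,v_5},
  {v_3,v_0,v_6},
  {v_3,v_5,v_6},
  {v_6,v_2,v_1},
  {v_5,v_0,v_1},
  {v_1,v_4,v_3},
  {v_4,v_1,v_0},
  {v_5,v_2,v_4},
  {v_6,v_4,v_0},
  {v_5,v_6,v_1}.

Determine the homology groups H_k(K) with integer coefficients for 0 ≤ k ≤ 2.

H_0 ≅ Z,  H_1 ≅ Z^2,  H_2 ≅ Z.

Fix the vertex order v_0 < v_1 < v_2 < v_3 < v_4 < v_5 < v_6 and write every simplex with vertices in increasing order. Then dim K = 2 and the simplices of K are:

  0-simplices (7): [v_0], [v_1], [v_2], [v_3], [v_4], [v_5], [v_6]
  1-simplices (21): (21 of them)
  2-simplices (14): (14 of them)

giving chain groups C_0 ≅ Z^7, C_1 ≅ Z^21, C_2 ≅ Z^14.

Boundary ∂_1: C_1 → C_0 is given by ∂[p,q] = [q] − [p].
As a 7×21 matrix over Z this has rank 6, with invariant factors (1,1,1,1,1,1).

∂_2: C_2 → C_1 maps a triangle to the signed sum of its edges. For instance
  ∂[v_1,v_3,v_4] = [v_3,v_4] − [v_1,v_4] + [v_1,v_3],
  ∂[v_3,v_5,v_6] = [v_5,v_6] − [v_3,v_6] + [v_3,v_5].
The resulting 21×14 matrix has rank 13, and its Smith normal form has invariant factors (1,1,1,1,1,1,1,1,1,1,1,1,1).

From H_k ≅ ker(∂_k) / im(∂_{k+1}) we obtain:

  H_0: rank C_0 − rank ∂_1 = 7 − 6 = 1, and the invariant factors of ∂_1 are all 1, so H_0 = Z.
  H_1: rank ker ∂_1 − rank ∂_2 = (21 − 6) − 13 = 2, and the invariant factors of ∂_2 are all 1, so H_1 = Z^2.
  H_2: rank ker ∂_2 − rank ∂_3 = (14 − 13) − 0 = 1, and there is no ∂_3, so H_2 = Z.

As a check, the Euler characteristic is 7 − 21 + 14 = 0, which agrees with 1 − 2 + 1 = 0.
(K is a triangulation of the torus T^2.)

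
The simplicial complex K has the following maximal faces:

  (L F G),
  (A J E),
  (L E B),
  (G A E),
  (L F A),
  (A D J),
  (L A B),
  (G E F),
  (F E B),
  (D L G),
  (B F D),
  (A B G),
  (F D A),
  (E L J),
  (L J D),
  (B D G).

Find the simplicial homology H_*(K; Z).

H_0 = Z,  H_1 = Z^2,  H_2 = Z.

Fix the vertex order A < B < D < E < F < G < J < L and write every simplex with vertices in increasing order. Then dim K = 2 and the simplices of K are:

  0-simplices (8): A, B, D, E, F, G, J, L
  1-simplices (24): AB, AD, AE, AF, AG, AJ, AL, BD, BE, BF, BG, BL, DF, DG, DJ, DL, EF, EG, EJ, EL, FG, FL, GL, JL
  2-simplices (16): ABG, ABL, ADF, ADJ, AEG, AEJ, AFL, BDF, BDG, BEF, BEL, DGL, DJL, EFG, EJL, FGL

so the chain groups are C_0 ≅ Z^8, C_1 ≅ Z^24, C_2 ≅ Z^16.

∂_1: C_1 → C_0 maps an edge to its endpoints' difference, ∂[p,q] = q − p.
The resulting 8×24 matrix has rank 7, and its Smith normal form has invariant factors (1,1,1,1,1,1,1).

∂_2: C_2 → C_1 sends each 2-simplex [p,q,r] to [q,r] − [p,r] + [p,q]. For instance
  ∂ADF = DF − AF + AD,
  ∂EJL = JL − EL + EJ.
As a 24×16 matrix over Z this has rank 15, with invariant factors (1,1,1,1,1,1,1,1,1,1,1,1,1,1,1).

From H_k ≅ ker(∂_k) / im(∂_{k+1}) we obtain:

  H_0: rank C_0 − rank ∂_1 = 8 − 7 = 1, and the invariant factors of ∂_1 are all 1, so H_0 = Z.
  H_1: rank ker ∂_1 − rank ∂_2 = (24 − 7) − 15 = 2, and the invariant factors of ∂_2 are all 1, so H_1 = Z^2.
  H_2: rank ker ∂_2 − rank ∂_3 = (16 − 15) − 0 = 1, and there is no ∂_3, so H_2 = Z.

(K is a triangulation of the torus T^2.)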